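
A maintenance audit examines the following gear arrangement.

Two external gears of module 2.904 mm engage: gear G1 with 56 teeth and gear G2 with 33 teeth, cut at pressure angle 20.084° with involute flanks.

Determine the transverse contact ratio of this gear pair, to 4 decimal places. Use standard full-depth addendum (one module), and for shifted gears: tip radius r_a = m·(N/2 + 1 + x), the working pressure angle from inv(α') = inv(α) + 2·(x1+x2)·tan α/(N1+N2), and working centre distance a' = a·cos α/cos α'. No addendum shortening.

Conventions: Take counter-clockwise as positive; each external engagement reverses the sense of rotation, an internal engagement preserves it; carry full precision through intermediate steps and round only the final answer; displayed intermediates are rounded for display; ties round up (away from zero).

1.7198

recognized (one external pair, fixed centres): single-mesh tooth geometry, m = 2.904, N1 = 56, N2 = 33
base radii: r_b1 = 76.367432, r_b2 = 45.002237
tip radii: r_a1 = 84.216000, r_a2 = 50.820000
no profile shift: α' = α, a' = a
action lengths: √(r_a1²−r_b1²) = 35.501408, √(r_a2²−r_b2²) = 23.610825
base pitch p_b = π·m·cos α = 8.568406
CR = (35.501408 + 23.610825 − 129.228000·sin 20.08400°)/8.568406 = 1.719768
contact ratio ≈ 1.7198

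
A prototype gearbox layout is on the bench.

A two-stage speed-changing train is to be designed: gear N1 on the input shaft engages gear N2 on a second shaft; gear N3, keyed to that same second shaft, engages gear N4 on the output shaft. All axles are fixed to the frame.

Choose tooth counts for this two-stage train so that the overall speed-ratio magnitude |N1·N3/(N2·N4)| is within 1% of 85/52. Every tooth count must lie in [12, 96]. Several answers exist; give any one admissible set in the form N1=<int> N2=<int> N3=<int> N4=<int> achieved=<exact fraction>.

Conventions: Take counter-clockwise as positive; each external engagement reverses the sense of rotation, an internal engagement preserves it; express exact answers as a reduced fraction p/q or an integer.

design class (target 85/52): fixed-axis compound train
target = 85/52 in lowest terms: an exact hit needs N1·N3 = k·85 and N2·N4 = k·52 for one integer k, every count in [12, 96]; additionally prefer no 1:1 stage (N1 ≠ N2, N3 ≠ N4)
k = 1…2: no 1:1-free in-range split of k·85 and k·52 into factor pairs; take k = 3
k = 3: N1·N3 = 255 = 15·17, N2·N4 = 156 = 12·13
achieved = 15·17/(12·13) = 85/52; |achieved − target| = 0 ≤ 17/1040 ✓

N1=15 N2=12 N3=17 N4=13 achieved=85/52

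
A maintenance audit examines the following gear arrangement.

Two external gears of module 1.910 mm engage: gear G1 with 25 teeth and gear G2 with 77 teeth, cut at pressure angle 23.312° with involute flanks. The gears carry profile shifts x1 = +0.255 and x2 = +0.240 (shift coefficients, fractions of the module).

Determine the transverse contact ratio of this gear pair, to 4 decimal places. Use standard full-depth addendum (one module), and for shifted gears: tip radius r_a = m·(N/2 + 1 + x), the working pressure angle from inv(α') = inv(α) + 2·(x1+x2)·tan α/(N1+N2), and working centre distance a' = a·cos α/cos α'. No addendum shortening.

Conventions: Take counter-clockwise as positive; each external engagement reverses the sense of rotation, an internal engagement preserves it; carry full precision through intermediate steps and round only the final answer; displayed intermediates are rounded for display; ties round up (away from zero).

class = single-mesh tooth geometry [involute pair 25T × 77T, m = 1.910]
base radii: r_b1 = 21.925929, r_b2 = 67.531861
tip radii: r_a1 = 26.272050, r_a2 = 75.903400
inv(α') = inv(23.312°) + 2·(+0.255+0.240)·tan α/(25+77) = 0.02822762  ⇒  α' = 24.52949°
a' = a·cos α / cos α' = 97.4100·cos 23.312°/cos 24.52949° = 98.332523
action lengths: √(r_a1²−r_b1²) = 14.473225, √(r_a2²−r_b2²) = 34.652184
base pitch p_b = π·m·cos α = 5.510587
CR = (14.473225 + 34.652184 − 98.332523·sin 24.52949°)/5.510587 = 1.506470
contact ratio ≈ 1.5065

1.5065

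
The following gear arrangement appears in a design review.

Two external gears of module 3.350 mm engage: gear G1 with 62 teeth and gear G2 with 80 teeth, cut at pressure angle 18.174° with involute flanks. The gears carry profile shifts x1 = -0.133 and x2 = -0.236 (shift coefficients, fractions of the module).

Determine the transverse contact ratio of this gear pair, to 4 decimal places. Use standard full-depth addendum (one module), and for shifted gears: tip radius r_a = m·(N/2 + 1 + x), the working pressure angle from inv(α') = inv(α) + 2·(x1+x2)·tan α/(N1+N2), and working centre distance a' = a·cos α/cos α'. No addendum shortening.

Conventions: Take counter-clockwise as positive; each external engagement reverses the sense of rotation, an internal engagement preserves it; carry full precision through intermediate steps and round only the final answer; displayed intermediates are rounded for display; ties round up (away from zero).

recognized (one external pair, fixed centres): single-mesh tooth geometry, m = 3.350, N1 = 62, N2 = 80
base radii: r_b1 = 98.669306, r_b2 = 127.315234
tip radii: r_a1 = 106.754450, r_a2 = 136.559400
inv(α') = inv(18.174°) + 2·(-0.133-0.236)·tan α/(62+80) = 0.00937823  ⇒  α' = 17.21383°
a' = a·cos α / cos α' = 237.8500·cos 18.174°/cos 17.21383° = 236.581763
action lengths: √(r_a1²−r_b1²) = 40.753903, √(r_a2²−r_b2²) = 49.389279
base pitch p_b = π·m·cos α = 9.999315
CR = (40.753903 + 49.389279 − 236.581763·sin 17.21383°)/9.999315 = 2.013086
contact ratio ≈ 2.0131

2.0131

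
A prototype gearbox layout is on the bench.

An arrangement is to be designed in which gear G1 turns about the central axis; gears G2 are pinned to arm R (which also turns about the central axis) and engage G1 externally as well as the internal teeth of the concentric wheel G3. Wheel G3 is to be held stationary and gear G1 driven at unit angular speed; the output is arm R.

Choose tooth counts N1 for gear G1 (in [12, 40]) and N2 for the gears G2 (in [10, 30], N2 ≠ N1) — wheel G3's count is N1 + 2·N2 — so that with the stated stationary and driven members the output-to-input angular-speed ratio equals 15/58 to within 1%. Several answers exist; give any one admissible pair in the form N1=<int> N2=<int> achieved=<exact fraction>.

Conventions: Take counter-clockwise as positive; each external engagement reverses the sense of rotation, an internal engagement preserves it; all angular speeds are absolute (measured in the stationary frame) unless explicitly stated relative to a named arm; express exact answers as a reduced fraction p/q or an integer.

N1=15 N2=14 achieved=15/58

planetary set to be sized for 15/58 (Willis relation)
Willis with ω_ring = 0: ω_arm/ω_sun = N1/(N1+N3); set equal to 15/58  ⇒  N3/N1 = 1/(15/58) − 1 = 43/15
N3 = N1 + 2·N2  ⇒  N2/N1 = (N3/N1 − 1)/2 = (43/15 − 1)/2 = 14/15
smallest multiple with N1 ≥ 12 and N2 ≥ 10: k = 1  ⇒  N1 = 1·15 = 15, N2 = 1·14 = 14 (N1 ≤ 40, N2 ≤ 30, N2 ≠ N1 ✓), N3 = 15 + 2·14 = 43
check: N1/(N1+N3) with N1 = 15, N3 = 43 gives 15/58; |achieved − target| = 0 ≤ 3/1160 ✓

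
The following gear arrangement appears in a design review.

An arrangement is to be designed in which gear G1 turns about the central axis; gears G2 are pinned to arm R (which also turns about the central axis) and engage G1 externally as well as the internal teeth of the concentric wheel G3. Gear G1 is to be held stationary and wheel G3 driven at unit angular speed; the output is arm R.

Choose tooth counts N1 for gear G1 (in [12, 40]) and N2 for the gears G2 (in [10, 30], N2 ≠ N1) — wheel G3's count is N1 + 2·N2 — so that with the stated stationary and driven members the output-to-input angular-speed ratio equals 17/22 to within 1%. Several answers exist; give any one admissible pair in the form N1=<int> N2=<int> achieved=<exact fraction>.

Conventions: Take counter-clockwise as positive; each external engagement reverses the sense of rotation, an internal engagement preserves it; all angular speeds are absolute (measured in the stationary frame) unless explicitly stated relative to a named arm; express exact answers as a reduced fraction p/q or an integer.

N1=15 N2=18 achieved=17/22

class = planetary set [ratio 17/22 wanted; Willis about the carrier]
Willis with ω_sun = 0: ω_arm/ω_ring = N3/(N1+N3); set equal to 17/22  ⇒  N3/N1 = (17/22)/(1 − 17/22) = 17/5
N3 = N1 + 2·N2  ⇒  N2/N1 = (N3/N1 − 1)/2 = (17/5 − 1)/2 = 6/5
smallest multiple with N1 ≥ 12 and N2 ≥ 10: k = 3  ⇒  N1 = 3·5 = 15, N2 = 3·6 = 18 (N1 ≤ 40, N2 ≤ 30, N2 ≠ N1 ✓), N3 = 15 + 2·18 = 51
check: N3/(N1+N3) with N1 = 15, N3 = 51 gives 17/22; |achieved − target| = 0 ≤ 17/2200 ✓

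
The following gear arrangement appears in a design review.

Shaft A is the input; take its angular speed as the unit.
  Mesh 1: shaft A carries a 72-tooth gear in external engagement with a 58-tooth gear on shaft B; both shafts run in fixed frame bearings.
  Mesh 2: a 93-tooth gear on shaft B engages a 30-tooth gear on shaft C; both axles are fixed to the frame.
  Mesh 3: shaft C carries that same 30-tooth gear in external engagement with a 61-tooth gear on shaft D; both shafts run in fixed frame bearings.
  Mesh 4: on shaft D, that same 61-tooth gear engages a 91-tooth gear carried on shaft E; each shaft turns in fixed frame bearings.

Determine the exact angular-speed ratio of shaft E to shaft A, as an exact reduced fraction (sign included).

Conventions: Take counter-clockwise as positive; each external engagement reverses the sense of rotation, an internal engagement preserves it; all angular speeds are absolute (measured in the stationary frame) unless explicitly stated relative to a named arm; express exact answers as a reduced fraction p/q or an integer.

3348/2639

class = fixed-axis compound train [4 meshes; 4 ratios multiply, 4 sense flips]
mesh 1 [72T→58T]: running ratio 36/29, sense −
mesh 2 [93T→30T]: running ratio 558/145, sense +
mesh 3 [30T→61T]: running ratio 3348/1769, sense −
mesh 4 [61T→91T]: running ratio 3348/2639, sense +
ω_out/ω_in = 3348/2639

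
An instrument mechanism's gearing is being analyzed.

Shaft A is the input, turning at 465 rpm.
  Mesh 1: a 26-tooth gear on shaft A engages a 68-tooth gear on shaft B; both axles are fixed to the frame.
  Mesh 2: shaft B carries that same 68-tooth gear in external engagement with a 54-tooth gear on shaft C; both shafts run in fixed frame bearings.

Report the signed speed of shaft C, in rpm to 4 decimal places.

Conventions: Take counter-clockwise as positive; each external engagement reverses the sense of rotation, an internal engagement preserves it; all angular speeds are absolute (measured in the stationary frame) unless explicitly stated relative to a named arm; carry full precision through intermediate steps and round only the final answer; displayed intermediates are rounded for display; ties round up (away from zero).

topology: fixed-axis compound train — 2 meshes, A→C
mesh 1 [26T→68T]: ω = 465.0000×26/68 = 177.7941 rpm, sense flips to −
mesh 2 [68T→54T]: ω = 177.7941×68/54 = 223.8889 rpm, sense flips to +
signed output speed = +223.8889 rpm

+223.8889 rpm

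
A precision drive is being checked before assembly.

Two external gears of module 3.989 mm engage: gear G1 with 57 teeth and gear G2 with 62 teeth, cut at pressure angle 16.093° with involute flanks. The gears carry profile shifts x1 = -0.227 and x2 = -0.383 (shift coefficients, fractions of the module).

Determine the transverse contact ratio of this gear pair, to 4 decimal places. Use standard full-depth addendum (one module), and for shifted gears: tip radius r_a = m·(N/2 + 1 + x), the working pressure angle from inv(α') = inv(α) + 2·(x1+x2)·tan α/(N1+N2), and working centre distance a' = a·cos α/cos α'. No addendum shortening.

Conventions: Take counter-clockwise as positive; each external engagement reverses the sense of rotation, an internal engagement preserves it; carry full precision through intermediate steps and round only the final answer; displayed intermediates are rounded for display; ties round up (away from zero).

2.3227

class = single-mesh tooth geometry [involute pair 57T × 62T, m = 3.989]
base radii: r_b1 = 109.231470, r_b2 = 118.813178
tip radii: r_a1 = 116.769997, r_a2 = 126.120213
inv(α') = inv(16.093°) + 2·(-0.227-0.383)·tan α/(57+62) = 0.00466923  ⇒  α' = 13.70541°
a' = a·cos α / cos α' = 237.3455·cos 16.093°/cos 13.70541° = 234.728117
action lengths: √(r_a1²−r_b1²) = 41.276120, √(r_a2²−r_b2²) = 42.305281
base pitch p_b = π·m·cos α = 12.040729
CR = (41.276120 + 42.305281 − 234.728117·sin 13.70541°)/12.040729 = 2.322726
contact ratio ≈ 2.3227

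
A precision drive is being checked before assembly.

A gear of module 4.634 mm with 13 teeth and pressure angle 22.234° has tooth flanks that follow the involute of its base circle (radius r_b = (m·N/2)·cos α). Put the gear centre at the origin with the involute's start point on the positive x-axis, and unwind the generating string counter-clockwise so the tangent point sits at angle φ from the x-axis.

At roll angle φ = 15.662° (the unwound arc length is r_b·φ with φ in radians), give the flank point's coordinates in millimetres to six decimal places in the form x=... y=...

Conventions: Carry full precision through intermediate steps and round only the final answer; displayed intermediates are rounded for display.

x=28.903689 y=0.188416

single-mesh involute tooth geometry (13T wheel at module 4.634)
pitch radius r_p = m·N/2 = 4.634·13/2 = 30.121000
base radius r_b = r_p·cos α = 30.121000·cos 22.234° = 27.881389
roll angle φ = 15.662° = 0.27335347 rad
x = r_b·(cos φ + φ·sin φ) = 28.903689
y = r_b·(sin φ − φ·cos φ) = 0.188416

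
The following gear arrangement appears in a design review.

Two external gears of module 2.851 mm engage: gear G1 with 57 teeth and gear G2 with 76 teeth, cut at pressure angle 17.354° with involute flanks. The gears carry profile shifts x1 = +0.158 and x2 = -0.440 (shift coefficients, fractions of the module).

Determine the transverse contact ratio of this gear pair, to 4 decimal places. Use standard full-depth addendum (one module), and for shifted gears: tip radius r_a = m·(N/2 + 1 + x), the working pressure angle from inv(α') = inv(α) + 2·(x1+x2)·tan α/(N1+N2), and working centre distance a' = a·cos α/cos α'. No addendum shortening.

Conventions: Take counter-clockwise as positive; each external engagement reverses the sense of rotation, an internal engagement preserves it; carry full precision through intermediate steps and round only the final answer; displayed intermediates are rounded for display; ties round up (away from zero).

recognized (one external pair, fixed centres): single-mesh tooth geometry, m = 2.851, N1 = 57, N2 = 76
base radii: r_b1 = 77.554849, r_b2 = 103.406466
tip radii: r_a1 = 84.554958, r_a2 = 109.934560
inv(α') = inv(17.354°) + 2·(+0.158-0.440)·tan α/(57+76) = 0.00828990  ⇒  α' = 16.53631°
a' = a·cos α / cos α' = 189.5915·cos 17.354°/cos 16.53631° = 188.768881
action lengths: √(r_a1²−r_b1²) = 33.686589, √(r_a2²−r_b2²) = 37.319034
base pitch p_b = π·m·cos α = 8.548974
CR = (33.686589 + 37.319034 − 188.768881·sin 16.53631°)/8.548974 = 2.021023
contact ratio ≈ 2.0210

2.0210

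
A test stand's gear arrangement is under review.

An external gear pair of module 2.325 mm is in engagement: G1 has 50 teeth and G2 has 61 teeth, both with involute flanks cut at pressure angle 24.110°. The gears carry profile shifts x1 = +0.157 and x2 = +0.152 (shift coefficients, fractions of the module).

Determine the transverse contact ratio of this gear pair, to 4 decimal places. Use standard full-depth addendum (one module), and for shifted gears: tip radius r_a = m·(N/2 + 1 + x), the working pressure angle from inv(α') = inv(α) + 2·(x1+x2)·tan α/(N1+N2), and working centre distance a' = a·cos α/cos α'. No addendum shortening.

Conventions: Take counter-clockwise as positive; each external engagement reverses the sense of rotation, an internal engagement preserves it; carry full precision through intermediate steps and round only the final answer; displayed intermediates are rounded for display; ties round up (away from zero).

1.5480

single-mesh involute tooth geometry (50T engaging 61T at module 2.325)
base radii: r_b1 = 53.054343, r_b2 = 64.726299
tip radii: r_a1 = 60.815025, r_a2 = 73.590900
inv(α') = inv(24.110°) + 2·(+0.157+0.152)·tan α/(50+61) = 0.02922387  ⇒  α' = 24.80017°
a' = a·cos α / cos α' = 129.0375·cos 24.110°/cos 24.80017° = 129.746343
action lengths: √(r_a1²−r_b1²) = 29.727158, √(r_a2²−r_b2²) = 35.016093
base pitch p_b = π·m·cos α = 6.667005
CR = (29.727158 + 35.016093 − 129.746343·sin 24.80017°)/6.667005 = 1.547999
contact ratio ≈ 1.5480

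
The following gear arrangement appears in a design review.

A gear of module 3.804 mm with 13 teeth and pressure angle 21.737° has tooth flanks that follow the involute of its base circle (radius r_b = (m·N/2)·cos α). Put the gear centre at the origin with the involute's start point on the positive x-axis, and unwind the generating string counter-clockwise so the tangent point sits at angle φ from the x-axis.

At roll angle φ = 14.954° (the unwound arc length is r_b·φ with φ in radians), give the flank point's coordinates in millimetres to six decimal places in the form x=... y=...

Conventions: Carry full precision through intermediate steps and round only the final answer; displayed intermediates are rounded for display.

single-mesh involute tooth geometry (13T wheel at module 3.804)
pitch radius r_p = m·N/2 = 3.804·13/2 = 24.726000
base radius r_b = r_p·cos α = 24.726000·cos 21.737° = 22.967823
roll angle φ = 14.954° = 0.26099654 rad
x = r_b·(cos φ + φ·sin φ) = 23.736826
y = r_b·(sin φ − φ·cos φ) = 0.135189

x=23.736826 y=0.135189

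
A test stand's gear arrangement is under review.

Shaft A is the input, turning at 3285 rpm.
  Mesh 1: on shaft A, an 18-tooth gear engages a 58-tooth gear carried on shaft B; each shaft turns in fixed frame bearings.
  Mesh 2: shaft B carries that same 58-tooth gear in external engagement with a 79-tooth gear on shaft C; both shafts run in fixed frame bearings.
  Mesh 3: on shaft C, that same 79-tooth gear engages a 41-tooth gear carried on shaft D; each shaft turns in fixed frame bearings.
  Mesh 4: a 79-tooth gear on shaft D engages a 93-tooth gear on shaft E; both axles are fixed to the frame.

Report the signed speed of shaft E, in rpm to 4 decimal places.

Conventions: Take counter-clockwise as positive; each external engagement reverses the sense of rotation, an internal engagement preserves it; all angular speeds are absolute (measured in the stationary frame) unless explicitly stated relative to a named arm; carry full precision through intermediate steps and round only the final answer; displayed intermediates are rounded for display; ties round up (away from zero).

+1225.0905 rpm

class = fixed-axis compound train [4 meshes; 4 ratios multiply, 4 sense flips]
mesh 1 [18T→58T]: ω = 3285.0000×18/58 = 1019.4828 rpm, sense flips to −
mesh 2 [58T→79T]: ω = 1019.4828×58/79 = 748.4810 rpm, sense flips to +
mesh 3 [79T→41T]: ω = 748.4810×79/41 = 1442.1951 rpm, sense flips to −
mesh 4 [79T→93T]: ω = 1442.1951×79/93 = 1225.0905 rpm, sense flips to +
signed output speed = +1225.0905 rpm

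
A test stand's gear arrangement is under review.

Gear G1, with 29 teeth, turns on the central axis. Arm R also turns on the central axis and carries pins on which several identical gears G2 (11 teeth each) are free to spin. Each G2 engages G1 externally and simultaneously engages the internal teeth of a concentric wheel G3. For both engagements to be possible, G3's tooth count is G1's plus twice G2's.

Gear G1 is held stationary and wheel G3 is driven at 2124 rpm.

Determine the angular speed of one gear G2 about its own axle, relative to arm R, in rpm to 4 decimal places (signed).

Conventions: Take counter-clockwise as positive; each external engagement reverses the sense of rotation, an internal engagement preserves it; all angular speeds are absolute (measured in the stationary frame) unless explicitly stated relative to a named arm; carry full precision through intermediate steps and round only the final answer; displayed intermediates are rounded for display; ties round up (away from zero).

+3569.7682 rpm

topology: planetary set — G1 29T / G2 11T / G3 51T, arm = carrier (Willis)
normalise by the input: solve with ω_ring = 1, then scale by 2124 rpm
ring teeth: 29 + 2·11 = 51
29(ω_sun−ω_arm) = −51(ω_ring−ω_arm),  ω_sun = 0, ω_ring = 1
29(0−ω_arm) = −51(1−ω_arm)  ⇒  80·ω_arm = 51  ⇒  ω_arm = 51/80
sun–planet mesh: 29·(0−51/80) = −11·(ω_p−ω_arm)  ⇒  ω_p−ω_arm = 1479/880
scale: ω_p−ω_arm = 1479/880 × 2124 rpm = +3569.7682 rpm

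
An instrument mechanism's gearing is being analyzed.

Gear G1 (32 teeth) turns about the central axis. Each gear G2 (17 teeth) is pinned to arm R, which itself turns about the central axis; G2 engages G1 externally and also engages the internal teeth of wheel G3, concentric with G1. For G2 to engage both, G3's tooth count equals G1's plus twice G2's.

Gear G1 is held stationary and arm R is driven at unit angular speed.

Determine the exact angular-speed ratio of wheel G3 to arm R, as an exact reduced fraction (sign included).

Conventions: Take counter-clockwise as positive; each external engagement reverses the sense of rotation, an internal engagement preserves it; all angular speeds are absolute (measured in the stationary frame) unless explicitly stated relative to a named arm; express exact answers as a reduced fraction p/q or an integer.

planetary set (32T centre, 17T on arm, 66T internal) — Willis relation
ring teeth: 32 + 2·17 = 66
32(ω_sun−ω_arm) = −66(ω_ring−ω_arm),  ω_sun = 0, ω_arm = 1
ω_ring = 1 − (32/66)(0−1) = 49/33
ω_out/ω_in = 49/33

49/33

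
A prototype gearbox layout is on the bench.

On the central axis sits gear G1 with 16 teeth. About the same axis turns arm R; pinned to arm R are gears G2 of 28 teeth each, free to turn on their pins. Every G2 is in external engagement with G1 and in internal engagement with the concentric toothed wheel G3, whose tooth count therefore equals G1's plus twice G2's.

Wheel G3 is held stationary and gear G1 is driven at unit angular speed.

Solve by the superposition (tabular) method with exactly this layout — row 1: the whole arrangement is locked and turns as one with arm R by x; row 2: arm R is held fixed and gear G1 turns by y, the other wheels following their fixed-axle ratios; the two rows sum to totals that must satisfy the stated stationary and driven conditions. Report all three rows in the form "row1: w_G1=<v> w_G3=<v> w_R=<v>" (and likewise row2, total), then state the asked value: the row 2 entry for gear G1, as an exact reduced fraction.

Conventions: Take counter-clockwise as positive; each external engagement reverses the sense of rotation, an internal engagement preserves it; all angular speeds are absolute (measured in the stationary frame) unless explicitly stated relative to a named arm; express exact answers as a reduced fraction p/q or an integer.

topology: planetary set — G1 16T / G2 28T / G3 72T, arm = carrier (Willis)
superposition row 1 [locked train]: every member turns x
row 2 — arm fixed, fixed-axis ratios: sun y, ring −(16/72)·y, arm 0
boundary: total ω_ring = x − (16/72)·y = 0 and total ω_sun = x + y = 1  ⇒  y = 9/11, x = 2/11
row 2 ring = −(16/72)·9/11 = -2/11
totals (row 1 + row 2): sun 2/11 + 9/11 = 1, ring 2/11 + (-2/11) = 0, arm 2/11 + 0 = 2/11
asked cell (row2, sun) = 9/11

row1: w_G1=2/11 w_G3=2/11 w_R=2/11
row2: w_G1=9/11 w_G3=-2/11 w_R=0
total: w_G1=1 w_G3=0 w_R=2/11
asked value: 9/11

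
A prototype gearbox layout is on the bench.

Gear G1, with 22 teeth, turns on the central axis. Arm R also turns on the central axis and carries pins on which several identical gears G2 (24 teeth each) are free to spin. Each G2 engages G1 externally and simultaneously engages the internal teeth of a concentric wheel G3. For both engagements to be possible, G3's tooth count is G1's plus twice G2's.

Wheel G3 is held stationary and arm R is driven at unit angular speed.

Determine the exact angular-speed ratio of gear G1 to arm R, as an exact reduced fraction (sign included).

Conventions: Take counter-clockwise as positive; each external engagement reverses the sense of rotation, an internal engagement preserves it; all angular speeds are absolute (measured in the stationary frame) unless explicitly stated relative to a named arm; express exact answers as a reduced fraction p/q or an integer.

recognized (axles ride arm R): planetary set, 22/24/70 teeth
ring teeth: 22 + 2·24 = 70
22(ω_sun−ω_arm) = −70(ω_ring−ω_arm),  ω_ring = 0, ω_arm = 1
ω_sun = 1 − (70/22)(0−1) = 46/11
ω_out/ω_in = 46/11

46/11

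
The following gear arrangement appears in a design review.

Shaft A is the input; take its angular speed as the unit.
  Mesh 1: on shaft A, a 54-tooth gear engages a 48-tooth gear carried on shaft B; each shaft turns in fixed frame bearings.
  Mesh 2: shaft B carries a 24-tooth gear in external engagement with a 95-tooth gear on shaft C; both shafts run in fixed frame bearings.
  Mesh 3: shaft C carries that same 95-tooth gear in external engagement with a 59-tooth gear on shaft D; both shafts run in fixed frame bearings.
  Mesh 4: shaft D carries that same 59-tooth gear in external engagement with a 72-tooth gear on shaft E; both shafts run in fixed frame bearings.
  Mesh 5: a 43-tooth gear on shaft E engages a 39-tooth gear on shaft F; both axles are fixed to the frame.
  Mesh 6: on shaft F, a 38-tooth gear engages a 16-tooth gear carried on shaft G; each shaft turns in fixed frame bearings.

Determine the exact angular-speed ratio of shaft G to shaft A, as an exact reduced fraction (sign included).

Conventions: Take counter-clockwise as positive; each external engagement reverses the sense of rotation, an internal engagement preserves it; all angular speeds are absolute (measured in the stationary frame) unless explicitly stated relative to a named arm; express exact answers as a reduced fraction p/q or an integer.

817/832

class = fixed-axis compound train [6 meshes; 6 ratios multiply, 6 sense flips]
mesh 1 [54T→48T]: running ratio 9/8, sense −
mesh 2 [24T→95T]: running ratio 27/95, sense +
mesh 3 [95T→59T]: running ratio 27/59, sense −
mesh 4 [59T→72T]: running ratio 3/8, sense +
mesh 5 [43T→39T]: running ratio 43/104, sense −
mesh 6 [38T→16T]: running ratio 817/832, sense +
ω_out/ω_in = 817/832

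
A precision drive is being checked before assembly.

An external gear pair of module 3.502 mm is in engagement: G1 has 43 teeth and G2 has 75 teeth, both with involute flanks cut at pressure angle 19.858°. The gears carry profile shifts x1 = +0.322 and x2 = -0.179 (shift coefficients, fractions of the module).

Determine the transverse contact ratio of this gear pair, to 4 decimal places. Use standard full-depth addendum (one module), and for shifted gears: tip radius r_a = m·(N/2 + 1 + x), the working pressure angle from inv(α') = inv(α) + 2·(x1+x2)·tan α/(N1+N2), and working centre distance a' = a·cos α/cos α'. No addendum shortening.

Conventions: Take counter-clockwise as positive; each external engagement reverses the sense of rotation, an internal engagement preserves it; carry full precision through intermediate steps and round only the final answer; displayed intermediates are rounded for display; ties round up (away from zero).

1.7289

topology: single-mesh involute geometry — m = 3.502, 43T/75T pair
base radii: r_b1 = 70.815881, r_b2 = 123.516072
tip radii: r_a1 = 79.922644, r_a2 = 134.200142
inv(α') = inv(19.858°) + 2·(+0.322-0.179)·tan α/(43+75) = 0.01545396  ⇒  α' = 20.23469°
a' = a·cos α / cos α' = 206.6180·cos 19.858°/cos 20.23469° = 207.114256
action lengths: √(r_a1²−r_b1²) = 37.050506, √(r_a2²−r_b2²) = 52.473403
base pitch p_b = π·m·cos α = 10.347658
CR = (37.050506 + 52.473403 − 207.114256·sin 20.23469°)/10.347658 = 1.728900
contact ratio ≈ 1.7289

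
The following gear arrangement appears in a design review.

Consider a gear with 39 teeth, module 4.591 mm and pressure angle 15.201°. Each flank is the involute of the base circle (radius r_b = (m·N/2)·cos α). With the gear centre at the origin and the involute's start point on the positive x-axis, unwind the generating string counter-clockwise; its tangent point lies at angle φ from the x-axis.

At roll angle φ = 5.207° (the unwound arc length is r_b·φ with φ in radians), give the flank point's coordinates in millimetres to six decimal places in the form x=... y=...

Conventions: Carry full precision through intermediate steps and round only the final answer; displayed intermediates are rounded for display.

class = single-mesh tooth geometry [base-circle involute, m = 4.591, 39T]
pitch radius r_p = m·N/2 = 4.591·39/2 = 89.524500
base radius r_b = r_p·cos α = 89.524500·cos 15.201° = 86.392209
roll angle φ = 5.207° = 0.09087929 rad
x = r_b·(cos φ + φ·sin φ) = 86.748232
y = r_b·(sin φ − φ·cos φ) = 0.021597

x=86.748232 y=0.021597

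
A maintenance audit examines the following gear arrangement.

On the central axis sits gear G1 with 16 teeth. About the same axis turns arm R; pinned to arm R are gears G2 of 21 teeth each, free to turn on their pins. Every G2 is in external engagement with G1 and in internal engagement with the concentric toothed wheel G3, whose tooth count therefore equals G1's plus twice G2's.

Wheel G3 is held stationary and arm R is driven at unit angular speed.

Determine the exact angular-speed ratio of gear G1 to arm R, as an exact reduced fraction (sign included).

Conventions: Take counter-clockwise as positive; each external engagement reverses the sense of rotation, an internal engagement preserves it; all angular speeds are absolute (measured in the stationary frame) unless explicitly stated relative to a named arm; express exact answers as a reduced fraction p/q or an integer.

37/8

topology: planetary set — G1 16T / G2 21T / G3 58T, arm = carrier (Willis)
ring teeth: 16 + 2·21 = 58
16(ω_sun−ω_arm) = −58(ω_ring−ω_arm),  ω_ring = 0, ω_arm = 1
ω_sun = 1 − (58/16)(0−1) = 37/8
ω_out/ω_in = 37/8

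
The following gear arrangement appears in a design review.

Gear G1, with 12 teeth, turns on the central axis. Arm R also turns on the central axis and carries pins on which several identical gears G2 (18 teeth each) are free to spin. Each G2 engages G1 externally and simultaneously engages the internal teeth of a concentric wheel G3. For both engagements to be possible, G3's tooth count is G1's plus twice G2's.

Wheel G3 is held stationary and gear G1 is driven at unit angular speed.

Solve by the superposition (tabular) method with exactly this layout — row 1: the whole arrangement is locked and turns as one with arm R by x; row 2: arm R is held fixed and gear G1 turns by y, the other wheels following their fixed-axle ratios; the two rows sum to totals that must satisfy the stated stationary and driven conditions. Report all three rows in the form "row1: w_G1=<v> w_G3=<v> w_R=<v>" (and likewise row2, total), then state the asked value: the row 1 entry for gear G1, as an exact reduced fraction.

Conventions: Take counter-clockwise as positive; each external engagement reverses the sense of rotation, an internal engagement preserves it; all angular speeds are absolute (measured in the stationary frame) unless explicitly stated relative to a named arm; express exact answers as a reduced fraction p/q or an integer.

row1: w_G1=1/5 w_G3=1/5 w_R=1/5
row2: w_G1=4/5 w_G3=-1/5 w_R=0
total: w_G1=1 w_G3=0 w_R=1/5
asked value: 1/5

topology: planetary set — G1 12T / G2 18T / G3 48T, arm = carrier (Willis)
row 1 (train locked, turned with arm): all members turn x
row 2 — arm fixed, fixed-axis ratios: sun y, ring −(12/48)·y, arm 0
boundary: total ω_ring = x − (12/48)·y = 0 and total ω_sun = x + y = 1  ⇒  y = 4/5, x = 1/5
row 2 ring = −(12/48)·4/5 = -1/5
totals (row 1 + row 2): sun 1/5 + 4/5 = 1, ring 1/5 + (-1/5) = 0, arm 1/5 + 0 = 1/5
asked cell (row1, sun) = 1/5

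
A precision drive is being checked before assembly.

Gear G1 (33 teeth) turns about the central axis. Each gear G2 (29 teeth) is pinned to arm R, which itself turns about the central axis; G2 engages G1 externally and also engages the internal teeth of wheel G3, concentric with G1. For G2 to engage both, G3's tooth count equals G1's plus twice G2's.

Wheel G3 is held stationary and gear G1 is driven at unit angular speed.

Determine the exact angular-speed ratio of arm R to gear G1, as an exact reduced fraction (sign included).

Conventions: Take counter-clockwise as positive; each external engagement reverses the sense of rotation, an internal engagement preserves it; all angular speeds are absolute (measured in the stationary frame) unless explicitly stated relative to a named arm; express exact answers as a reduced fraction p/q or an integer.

class = planetary set [G3 = 33+2·29 = 91; Willis about the carrier]
ring teeth: 33 + 2·29 = 91
33(ω_sun−ω_arm) = −91(ω_ring−ω_arm),  ω_ring = 0, ω_sun = 1
33(1−ω_arm) = −91(0−ω_arm)  ⇒  124·ω_arm = 33  ⇒  ω_arm = 33/124
ω_out/ω_in = 33/124

33/124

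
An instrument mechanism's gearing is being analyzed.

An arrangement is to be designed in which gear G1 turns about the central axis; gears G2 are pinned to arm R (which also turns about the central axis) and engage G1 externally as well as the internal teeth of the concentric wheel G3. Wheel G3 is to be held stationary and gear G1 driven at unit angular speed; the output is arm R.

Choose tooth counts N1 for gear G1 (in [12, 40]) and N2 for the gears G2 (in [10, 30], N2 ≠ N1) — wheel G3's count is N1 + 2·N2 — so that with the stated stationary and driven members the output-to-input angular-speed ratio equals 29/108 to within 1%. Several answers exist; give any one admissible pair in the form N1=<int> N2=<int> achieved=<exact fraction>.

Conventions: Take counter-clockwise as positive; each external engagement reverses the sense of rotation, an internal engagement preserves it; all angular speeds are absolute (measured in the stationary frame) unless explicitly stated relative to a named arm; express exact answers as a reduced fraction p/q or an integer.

design class (target 29/108): planetary set
Willis with ω_ring = 0: ω_arm/ω_sun = N1/(N1+N3); set equal to 29/108  ⇒  N3/N1 = 1/(29/108) − 1 = 79/29
N3 = N1 + 2·N2  ⇒  N2/N1 = (N3/N1 − 1)/2 = (79/29 − 1)/2 = 25/29
smallest multiple with N1 ≥ 12 and N2 ≥ 10: k = 1  ⇒  N1 = 1·29 = 29, N2 = 1·25 = 25 (N1 ≤ 40, N2 ≤ 30, N2 ≠ N1 ✓), N3 = 29 + 2·25 = 79
check: N1/(N1+N3) with N1 = 29, N3 = 79 gives 29/108; |achieved − target| = 0 ≤ 29/10800 ✓

N1=29 N2=25 achieved=29/108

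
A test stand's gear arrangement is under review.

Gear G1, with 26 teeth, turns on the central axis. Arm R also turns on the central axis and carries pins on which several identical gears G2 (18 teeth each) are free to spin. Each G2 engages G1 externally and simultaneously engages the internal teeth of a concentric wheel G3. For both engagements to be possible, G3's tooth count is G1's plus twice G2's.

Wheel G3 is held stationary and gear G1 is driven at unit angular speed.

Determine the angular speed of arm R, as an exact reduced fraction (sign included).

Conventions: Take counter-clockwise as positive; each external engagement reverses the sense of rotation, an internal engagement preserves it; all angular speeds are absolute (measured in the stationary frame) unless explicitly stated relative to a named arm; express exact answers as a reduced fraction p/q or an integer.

13/44

topology: planetary set — G1 26T / G2 18T / G3 62T, arm = carrier (Willis)
ring teeth: 26 + 2·18 = 62
26(ω_sun−ω_arm) = −62(ω_ring−ω_arm),  ω_ring = 0, ω_sun = 1
26(1−ω_arm) = −62(0−ω_arm)  ⇒  88·ω_arm = 26  ⇒  ω_arm = 13/44
exact speed ratio = 13/44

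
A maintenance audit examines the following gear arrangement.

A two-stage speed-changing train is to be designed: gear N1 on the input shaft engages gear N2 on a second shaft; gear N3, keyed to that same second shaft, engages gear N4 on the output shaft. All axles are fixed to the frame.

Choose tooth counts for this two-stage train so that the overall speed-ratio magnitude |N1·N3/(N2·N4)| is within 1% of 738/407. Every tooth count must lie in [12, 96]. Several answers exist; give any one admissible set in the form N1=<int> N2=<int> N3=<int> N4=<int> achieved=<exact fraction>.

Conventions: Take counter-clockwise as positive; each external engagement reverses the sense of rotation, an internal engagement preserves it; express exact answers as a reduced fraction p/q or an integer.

design class (target 738/407): fixed-axis compound train
target = 738/407 in lowest terms: an exact hit needs N1·N3 = k·738 and N2·N4 = k·407 for one integer k, every count in [12, 96]; additionally prefer no 1:1 stage (N1 ≠ N2, N3 ≠ N4)
k = 1: no 1:1-free in-range split of k·738 and k·407 into factor pairs; take k = 2
k = 2: N1·N3 = 1476 = 18·82, N2·N4 = 814 = 22·37
achieved = 18·82/(22·37) = 738/407; |achieved − target| = 0 ≤ 369/20350 ✓

N1=18 N2=22 N3=82 N4=37 achieved=738/407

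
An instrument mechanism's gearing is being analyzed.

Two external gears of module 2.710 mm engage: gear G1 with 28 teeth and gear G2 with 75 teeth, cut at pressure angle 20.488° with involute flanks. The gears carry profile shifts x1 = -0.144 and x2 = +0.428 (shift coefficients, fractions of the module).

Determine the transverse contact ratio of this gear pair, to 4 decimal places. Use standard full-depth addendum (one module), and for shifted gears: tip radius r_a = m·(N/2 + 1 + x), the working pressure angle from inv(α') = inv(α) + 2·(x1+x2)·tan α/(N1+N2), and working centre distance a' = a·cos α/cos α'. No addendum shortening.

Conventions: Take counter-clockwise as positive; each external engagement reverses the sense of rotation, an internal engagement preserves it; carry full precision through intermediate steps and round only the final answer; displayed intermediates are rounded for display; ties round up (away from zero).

class = single-mesh tooth geometry [involute pair 28T × 75T, m = 2.710]
base radii: r_b1 = 35.540125, r_b2 = 95.196763
tip radii: r_a1 = 40.259760, r_a2 = 105.494880
inv(α') = inv(20.488°) + 2·(-0.144+0.428)·tan α/(28+75) = 0.01812342  ⇒  α' = 21.29806°
a' = a·cos α / cos α' = 139.5650·cos 20.488°/cos 21.29806° = 140.320263
action lengths: √(r_a1²−r_b1²) = 18.914222, √(r_a2²−r_b2²) = 45.461478
base pitch p_b = π·m·cos α = 7.975185
CR = (18.914222 + 45.461478 − 140.320263·sin 21.29806°)/7.975185 = 1.681294
contact ratio ≈ 1.6813

1.6813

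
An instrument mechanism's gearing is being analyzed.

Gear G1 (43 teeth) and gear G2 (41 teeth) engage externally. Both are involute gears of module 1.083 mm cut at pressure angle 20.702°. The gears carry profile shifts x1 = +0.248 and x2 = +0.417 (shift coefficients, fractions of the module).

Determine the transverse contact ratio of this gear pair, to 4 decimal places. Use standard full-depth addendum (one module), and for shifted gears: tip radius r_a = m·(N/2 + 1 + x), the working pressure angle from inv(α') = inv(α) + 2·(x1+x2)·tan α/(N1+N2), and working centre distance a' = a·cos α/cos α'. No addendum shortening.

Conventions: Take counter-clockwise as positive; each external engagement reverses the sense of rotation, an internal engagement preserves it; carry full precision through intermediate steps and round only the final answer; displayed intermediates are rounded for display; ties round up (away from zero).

1.5953

recognized (one external pair, fixed centres): single-mesh tooth geometry, m = 1.083, N1 = 43, N2 = 41
base radii: r_b1 = 21.781059, r_b2 = 20.767987
tip radii: r_a1 = 24.636084, r_a2 = 23.736111
inv(α') = inv(20.702°) + 2·(+0.248+0.417)·tan α/(43+41) = 0.02257389  ⇒  α' = 22.84777°
a' = a·cos α / cos α' = 45.4860·cos 20.702°/cos 22.84777° = 46.171688
action lengths: √(r_a1²−r_b1²) = 11.511824, √(r_a2²−r_b2²) = 11.493202
base pitch p_b = π·m·cos α = 3.182661
CR = (11.511824 + 11.493202 − 46.171688·sin 22.84777°)/3.182661 = 1.595299
contact ratio ≈ 1.5953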